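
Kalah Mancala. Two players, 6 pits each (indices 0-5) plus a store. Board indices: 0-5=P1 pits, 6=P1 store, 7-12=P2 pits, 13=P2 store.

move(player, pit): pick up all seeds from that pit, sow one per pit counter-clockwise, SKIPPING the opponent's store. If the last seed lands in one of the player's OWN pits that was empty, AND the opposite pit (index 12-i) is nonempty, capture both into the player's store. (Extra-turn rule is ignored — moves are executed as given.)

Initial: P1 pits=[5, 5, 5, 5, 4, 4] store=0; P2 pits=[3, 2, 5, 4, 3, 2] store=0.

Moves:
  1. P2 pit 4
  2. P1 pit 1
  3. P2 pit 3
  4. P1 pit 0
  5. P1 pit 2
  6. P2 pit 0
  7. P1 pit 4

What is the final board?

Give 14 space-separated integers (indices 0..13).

Answer: 0 1 0 8 0 8 4 1 5 8 2 3 5 2

Derivation:
Move 1: P2 pit4 -> P1=[6,5,5,5,4,4](0) P2=[3,2,5,4,0,3](1)
Move 2: P1 pit1 -> P1=[6,0,6,6,5,5](1) P2=[3,2,5,4,0,3](1)
Move 3: P2 pit3 -> P1=[7,0,6,6,5,5](1) P2=[3,2,5,0,1,4](2)
Move 4: P1 pit0 -> P1=[0,1,7,7,6,6](2) P2=[4,2,5,0,1,4](2)
Move 5: P1 pit2 -> P1=[0,1,0,8,7,7](3) P2=[5,3,6,0,1,4](2)
Move 6: P2 pit0 -> P1=[0,1,0,8,7,7](3) P2=[0,4,7,1,2,5](2)
Move 7: P1 pit4 -> P1=[0,1,0,8,0,8](4) P2=[1,5,8,2,3,5](2)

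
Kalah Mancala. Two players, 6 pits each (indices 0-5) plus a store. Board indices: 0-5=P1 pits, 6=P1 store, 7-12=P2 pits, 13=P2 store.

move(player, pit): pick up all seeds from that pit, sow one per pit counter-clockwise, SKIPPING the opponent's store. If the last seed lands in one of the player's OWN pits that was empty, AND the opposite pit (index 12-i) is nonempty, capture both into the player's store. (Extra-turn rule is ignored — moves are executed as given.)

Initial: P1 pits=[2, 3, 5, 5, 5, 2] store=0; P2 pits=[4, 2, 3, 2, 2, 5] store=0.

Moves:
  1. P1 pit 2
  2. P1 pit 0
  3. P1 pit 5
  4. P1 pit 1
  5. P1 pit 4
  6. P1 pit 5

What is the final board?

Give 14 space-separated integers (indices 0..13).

Answer: 0 0 1 7 0 0 14 1 4 4 1 3 5 0

Derivation:
Move 1: P1 pit2 -> P1=[2,3,0,6,6,3](1) P2=[5,2,3,2,2,5](0)
Move 2: P1 pit0 -> P1=[0,4,0,6,6,3](4) P2=[5,2,3,0,2,5](0)
Move 3: P1 pit5 -> P1=[0,4,0,6,6,0](5) P2=[6,3,3,0,2,5](0)
Move 4: P1 pit1 -> P1=[0,0,1,7,7,0](12) P2=[0,3,3,0,2,5](0)
Move 5: P1 pit4 -> P1=[0,0,1,7,0,1](13) P2=[1,4,4,1,3,5](0)
Move 6: P1 pit5 -> P1=[0,0,1,7,0,0](14) P2=[1,4,4,1,3,5](0)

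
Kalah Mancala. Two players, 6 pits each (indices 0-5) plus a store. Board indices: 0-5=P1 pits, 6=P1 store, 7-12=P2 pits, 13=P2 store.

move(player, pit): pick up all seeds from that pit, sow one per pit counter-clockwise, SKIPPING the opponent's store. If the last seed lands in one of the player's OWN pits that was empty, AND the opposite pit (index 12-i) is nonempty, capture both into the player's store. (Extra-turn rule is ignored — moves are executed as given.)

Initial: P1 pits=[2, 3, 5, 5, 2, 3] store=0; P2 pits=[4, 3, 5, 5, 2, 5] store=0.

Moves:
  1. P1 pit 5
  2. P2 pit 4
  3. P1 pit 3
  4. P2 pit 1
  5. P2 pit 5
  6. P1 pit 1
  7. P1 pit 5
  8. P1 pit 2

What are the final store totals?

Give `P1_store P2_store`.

Move 1: P1 pit5 -> P1=[2,3,5,5,2,0](1) P2=[5,4,5,5,2,5](0)
Move 2: P2 pit4 -> P1=[2,3,5,5,2,0](1) P2=[5,4,5,5,0,6](1)
Move 3: P1 pit3 -> P1=[2,3,5,0,3,1](2) P2=[6,5,5,5,0,6](1)
Move 4: P2 pit1 -> P1=[2,3,5,0,3,1](2) P2=[6,0,6,6,1,7](2)
Move 5: P2 pit5 -> P1=[3,4,6,1,4,2](2) P2=[6,0,6,6,1,0](3)
Move 6: P1 pit1 -> P1=[3,0,7,2,5,3](2) P2=[6,0,6,6,1,0](3)
Move 7: P1 pit5 -> P1=[3,0,7,2,5,0](3) P2=[7,1,6,6,1,0](3)
Move 8: P1 pit2 -> P1=[3,0,0,3,6,1](4) P2=[8,2,7,6,1,0](3)

Answer: 4 3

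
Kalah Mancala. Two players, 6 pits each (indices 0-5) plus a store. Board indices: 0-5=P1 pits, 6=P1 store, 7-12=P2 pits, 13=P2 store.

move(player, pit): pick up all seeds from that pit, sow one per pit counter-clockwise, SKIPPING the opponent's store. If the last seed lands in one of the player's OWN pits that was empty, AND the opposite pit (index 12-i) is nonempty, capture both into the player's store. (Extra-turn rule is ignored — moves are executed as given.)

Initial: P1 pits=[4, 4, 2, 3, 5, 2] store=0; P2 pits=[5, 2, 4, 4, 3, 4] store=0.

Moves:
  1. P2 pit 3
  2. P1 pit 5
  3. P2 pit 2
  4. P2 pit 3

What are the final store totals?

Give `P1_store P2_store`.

Move 1: P2 pit3 -> P1=[5,4,2,3,5,2](0) P2=[5,2,4,0,4,5](1)
Move 2: P1 pit5 -> P1=[5,4,2,3,5,0](1) P2=[6,2,4,0,4,5](1)
Move 3: P2 pit2 -> P1=[5,4,2,3,5,0](1) P2=[6,2,0,1,5,6](2)
Move 4: P2 pit3 -> P1=[5,4,2,3,5,0](1) P2=[6,2,0,0,6,6](2)

Answer: 1 2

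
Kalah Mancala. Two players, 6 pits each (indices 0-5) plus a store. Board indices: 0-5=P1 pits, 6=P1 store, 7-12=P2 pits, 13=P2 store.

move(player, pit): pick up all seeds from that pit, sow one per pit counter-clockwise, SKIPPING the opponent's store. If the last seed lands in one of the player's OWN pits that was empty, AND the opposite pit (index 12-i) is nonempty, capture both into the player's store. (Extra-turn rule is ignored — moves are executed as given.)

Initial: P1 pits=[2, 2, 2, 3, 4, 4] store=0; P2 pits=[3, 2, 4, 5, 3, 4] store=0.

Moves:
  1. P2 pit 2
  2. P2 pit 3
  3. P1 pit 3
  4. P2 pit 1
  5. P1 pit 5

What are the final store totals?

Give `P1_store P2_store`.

Answer: 2 6

Derivation:
Move 1: P2 pit2 -> P1=[2,2,2,3,4,4](0) P2=[3,2,0,6,4,5](1)
Move 2: P2 pit3 -> P1=[3,3,3,3,4,4](0) P2=[3,2,0,0,5,6](2)
Move 3: P1 pit3 -> P1=[3,3,3,0,5,5](1) P2=[3,2,0,0,5,6](2)
Move 4: P2 pit1 -> P1=[3,3,0,0,5,5](1) P2=[3,0,1,0,5,6](6)
Move 5: P1 pit5 -> P1=[3,3,0,0,5,0](2) P2=[4,1,2,1,5,6](6)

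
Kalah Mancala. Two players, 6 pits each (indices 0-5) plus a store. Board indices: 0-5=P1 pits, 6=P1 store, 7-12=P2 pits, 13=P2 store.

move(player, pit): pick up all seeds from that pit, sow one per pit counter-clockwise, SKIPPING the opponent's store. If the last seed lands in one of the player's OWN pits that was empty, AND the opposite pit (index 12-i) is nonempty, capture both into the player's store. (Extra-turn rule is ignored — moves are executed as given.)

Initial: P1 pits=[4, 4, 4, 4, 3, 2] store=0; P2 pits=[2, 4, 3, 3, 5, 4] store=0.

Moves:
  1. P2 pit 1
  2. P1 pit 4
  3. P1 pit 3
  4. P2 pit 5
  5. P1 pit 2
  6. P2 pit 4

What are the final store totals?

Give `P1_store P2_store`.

Answer: 3 2

Derivation:
Move 1: P2 pit1 -> P1=[4,4,4,4,3,2](0) P2=[2,0,4,4,6,5](0)
Move 2: P1 pit4 -> P1=[4,4,4,4,0,3](1) P2=[3,0,4,4,6,5](0)
Move 3: P1 pit3 -> P1=[4,4,4,0,1,4](2) P2=[4,0,4,4,6,5](0)
Move 4: P2 pit5 -> P1=[5,5,5,1,1,4](2) P2=[4,0,4,4,6,0](1)
Move 5: P1 pit2 -> P1=[5,5,0,2,2,5](3) P2=[5,0,4,4,6,0](1)
Move 6: P2 pit4 -> P1=[6,6,1,3,2,5](3) P2=[5,0,4,4,0,1](2)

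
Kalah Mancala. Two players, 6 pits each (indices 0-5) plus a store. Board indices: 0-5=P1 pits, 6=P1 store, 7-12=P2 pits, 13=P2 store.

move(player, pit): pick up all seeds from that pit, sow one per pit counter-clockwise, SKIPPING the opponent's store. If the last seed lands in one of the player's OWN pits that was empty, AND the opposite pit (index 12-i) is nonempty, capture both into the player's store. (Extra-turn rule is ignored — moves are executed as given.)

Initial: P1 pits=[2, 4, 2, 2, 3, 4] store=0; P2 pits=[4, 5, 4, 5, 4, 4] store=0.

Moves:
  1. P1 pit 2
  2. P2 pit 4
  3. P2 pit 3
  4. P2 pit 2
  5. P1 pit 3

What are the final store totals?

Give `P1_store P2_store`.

Move 1: P1 pit2 -> P1=[2,4,0,3,4,4](0) P2=[4,5,4,5,4,4](0)
Move 2: P2 pit4 -> P1=[3,5,0,3,4,4](0) P2=[4,5,4,5,0,5](1)
Move 3: P2 pit3 -> P1=[4,6,0,3,4,4](0) P2=[4,5,4,0,1,6](2)
Move 4: P2 pit2 -> P1=[4,6,0,3,4,4](0) P2=[4,5,0,1,2,7](3)
Move 5: P1 pit3 -> P1=[4,6,0,0,5,5](1) P2=[4,5,0,1,2,7](3)

Answer: 1 3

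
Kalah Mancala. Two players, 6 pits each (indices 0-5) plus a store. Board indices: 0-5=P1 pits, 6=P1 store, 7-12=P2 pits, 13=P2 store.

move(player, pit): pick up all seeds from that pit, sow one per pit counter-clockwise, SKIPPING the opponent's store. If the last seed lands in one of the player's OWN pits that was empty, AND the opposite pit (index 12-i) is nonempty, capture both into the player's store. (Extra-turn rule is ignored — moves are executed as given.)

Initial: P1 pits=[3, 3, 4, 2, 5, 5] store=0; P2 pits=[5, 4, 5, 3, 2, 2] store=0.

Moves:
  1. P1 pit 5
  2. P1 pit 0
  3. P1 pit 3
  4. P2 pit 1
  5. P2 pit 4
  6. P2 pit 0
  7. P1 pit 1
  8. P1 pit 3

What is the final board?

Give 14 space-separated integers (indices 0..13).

Answer: 1 0 6 0 8 2 2 0 1 8 6 1 5 3

Derivation:
Move 1: P1 pit5 -> P1=[3,3,4,2,5,0](1) P2=[6,5,6,4,2,2](0)
Move 2: P1 pit0 -> P1=[0,4,5,3,5,0](1) P2=[6,5,6,4,2,2](0)
Move 3: P1 pit3 -> P1=[0,4,5,0,6,1](2) P2=[6,5,6,4,2,2](0)
Move 4: P2 pit1 -> P1=[0,4,5,0,6,1](2) P2=[6,0,7,5,3,3](1)
Move 5: P2 pit4 -> P1=[1,4,5,0,6,1](2) P2=[6,0,7,5,0,4](2)
Move 6: P2 pit0 -> P1=[1,4,5,0,6,1](2) P2=[0,1,8,6,1,5](3)
Move 7: P1 pit1 -> P1=[1,0,6,1,7,2](2) P2=[0,1,8,6,1,5](3)
Move 8: P1 pit3 -> P1=[1,0,6,0,8,2](2) P2=[0,1,8,6,1,5](3)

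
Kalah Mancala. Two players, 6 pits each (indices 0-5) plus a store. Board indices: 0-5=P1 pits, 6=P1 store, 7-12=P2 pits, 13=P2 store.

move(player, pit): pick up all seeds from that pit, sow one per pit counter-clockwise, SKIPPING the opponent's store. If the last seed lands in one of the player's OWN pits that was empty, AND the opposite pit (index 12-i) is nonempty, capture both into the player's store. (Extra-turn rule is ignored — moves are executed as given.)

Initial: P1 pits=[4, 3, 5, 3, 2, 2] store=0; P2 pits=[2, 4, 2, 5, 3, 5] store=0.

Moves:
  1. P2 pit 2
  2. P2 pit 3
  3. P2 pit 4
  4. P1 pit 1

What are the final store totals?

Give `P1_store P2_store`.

Move 1: P2 pit2 -> P1=[4,3,5,3,2,2](0) P2=[2,4,0,6,4,5](0)
Move 2: P2 pit3 -> P1=[5,4,6,3,2,2](0) P2=[2,4,0,0,5,6](1)
Move 3: P2 pit4 -> P1=[6,5,7,3,2,2](0) P2=[2,4,0,0,0,7](2)
Move 4: P1 pit1 -> P1=[6,0,8,4,3,3](1) P2=[2,4,0,0,0,7](2)

Answer: 1 2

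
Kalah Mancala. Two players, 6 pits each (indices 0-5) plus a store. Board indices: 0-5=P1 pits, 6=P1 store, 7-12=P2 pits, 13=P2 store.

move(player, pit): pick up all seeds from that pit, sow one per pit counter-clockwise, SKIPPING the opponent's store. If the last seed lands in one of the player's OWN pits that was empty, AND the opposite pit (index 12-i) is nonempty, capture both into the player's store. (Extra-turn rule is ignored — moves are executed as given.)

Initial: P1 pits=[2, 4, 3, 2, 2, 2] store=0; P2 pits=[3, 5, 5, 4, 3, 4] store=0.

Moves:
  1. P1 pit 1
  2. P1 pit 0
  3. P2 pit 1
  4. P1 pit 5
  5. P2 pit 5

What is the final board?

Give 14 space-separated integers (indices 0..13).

Move 1: P1 pit1 -> P1=[2,0,4,3,3,3](0) P2=[3,5,5,4,3,4](0)
Move 2: P1 pit0 -> P1=[0,1,5,3,3,3](0) P2=[3,5,5,4,3,4](0)
Move 3: P2 pit1 -> P1=[0,1,5,3,3,3](0) P2=[3,0,6,5,4,5](1)
Move 4: P1 pit5 -> P1=[0,1,5,3,3,0](1) P2=[4,1,6,5,4,5](1)
Move 5: P2 pit5 -> P1=[1,2,6,4,3,0](1) P2=[4,1,6,5,4,0](2)

Answer: 1 2 6 4 3 0 1 4 1 6 5 4 0 2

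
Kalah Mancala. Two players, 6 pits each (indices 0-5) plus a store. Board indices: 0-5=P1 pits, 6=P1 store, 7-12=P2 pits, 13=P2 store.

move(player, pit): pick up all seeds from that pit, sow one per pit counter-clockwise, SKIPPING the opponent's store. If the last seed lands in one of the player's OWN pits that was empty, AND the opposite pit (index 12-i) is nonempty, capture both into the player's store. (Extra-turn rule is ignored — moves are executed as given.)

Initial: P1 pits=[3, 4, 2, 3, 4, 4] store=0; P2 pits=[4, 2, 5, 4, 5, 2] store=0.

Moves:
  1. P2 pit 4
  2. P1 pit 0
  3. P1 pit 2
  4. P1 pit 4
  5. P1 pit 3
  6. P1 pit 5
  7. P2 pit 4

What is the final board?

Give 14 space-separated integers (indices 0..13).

Move 1: P2 pit4 -> P1=[4,5,3,3,4,4](0) P2=[4,2,5,4,0,3](1)
Move 2: P1 pit0 -> P1=[0,6,4,4,5,4](0) P2=[4,2,5,4,0,3](1)
Move 3: P1 pit2 -> P1=[0,6,0,5,6,5](1) P2=[4,2,5,4,0,3](1)
Move 4: P1 pit4 -> P1=[0,6,0,5,0,6](2) P2=[5,3,6,5,0,3](1)
Move 5: P1 pit3 -> P1=[0,6,0,0,1,7](3) P2=[6,4,6,5,0,3](1)
Move 6: P1 pit5 -> P1=[0,6,0,0,1,0](4) P2=[7,5,7,6,1,4](1)
Move 7: P2 pit4 -> P1=[0,6,0,0,1,0](4) P2=[7,5,7,6,0,5](1)

Answer: 0 6 0 0 1 0 4 7 5 7 6 0 5 1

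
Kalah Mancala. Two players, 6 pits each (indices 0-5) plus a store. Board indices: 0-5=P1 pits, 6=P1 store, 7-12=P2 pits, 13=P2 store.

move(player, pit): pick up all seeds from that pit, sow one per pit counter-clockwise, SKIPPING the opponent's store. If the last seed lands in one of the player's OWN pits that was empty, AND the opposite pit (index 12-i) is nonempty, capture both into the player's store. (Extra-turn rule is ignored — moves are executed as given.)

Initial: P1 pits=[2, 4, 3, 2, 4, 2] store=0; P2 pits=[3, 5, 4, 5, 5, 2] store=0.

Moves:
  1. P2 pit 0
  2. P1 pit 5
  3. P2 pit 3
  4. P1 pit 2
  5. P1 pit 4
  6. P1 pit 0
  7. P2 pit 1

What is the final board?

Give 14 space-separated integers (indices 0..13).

Answer: 1 7 1 4 0 2 3 2 0 7 1 7 4 2

Derivation:
Move 1: P2 pit0 -> P1=[2,4,3,2,4,2](0) P2=[0,6,5,6,5,2](0)
Move 2: P1 pit5 -> P1=[2,4,3,2,4,0](1) P2=[1,6,5,6,5,2](0)
Move 3: P2 pit3 -> P1=[3,5,4,2,4,0](1) P2=[1,6,5,0,6,3](1)
Move 4: P1 pit2 -> P1=[3,5,0,3,5,1](2) P2=[1,6,5,0,6,3](1)
Move 5: P1 pit4 -> P1=[3,5,0,3,0,2](3) P2=[2,7,6,0,6,3](1)
Move 6: P1 pit0 -> P1=[0,6,1,4,0,2](3) P2=[2,7,6,0,6,3](1)
Move 7: P2 pit1 -> P1=[1,7,1,4,0,2](3) P2=[2,0,7,1,7,4](2)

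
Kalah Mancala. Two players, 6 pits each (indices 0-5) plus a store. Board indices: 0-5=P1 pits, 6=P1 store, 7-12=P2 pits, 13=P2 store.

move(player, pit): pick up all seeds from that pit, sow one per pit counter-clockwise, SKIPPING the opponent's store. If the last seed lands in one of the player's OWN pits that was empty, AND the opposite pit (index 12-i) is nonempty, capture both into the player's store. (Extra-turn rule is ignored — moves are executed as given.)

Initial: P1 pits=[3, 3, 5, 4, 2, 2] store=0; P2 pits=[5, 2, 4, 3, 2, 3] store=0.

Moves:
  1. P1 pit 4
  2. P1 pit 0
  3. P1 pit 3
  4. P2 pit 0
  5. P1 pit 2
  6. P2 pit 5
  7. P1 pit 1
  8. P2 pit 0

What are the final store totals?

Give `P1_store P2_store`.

Answer: 4 2

Derivation:
Move 1: P1 pit4 -> P1=[3,3,5,4,0,3](1) P2=[5,2,4,3,2,3](0)
Move 2: P1 pit0 -> P1=[0,4,6,5,0,3](1) P2=[5,2,4,3,2,3](0)
Move 3: P1 pit3 -> P1=[0,4,6,0,1,4](2) P2=[6,3,4,3,2,3](0)
Move 4: P2 pit0 -> P1=[0,4,6,0,1,4](2) P2=[0,4,5,4,3,4](1)
Move 5: P1 pit2 -> P1=[0,4,0,1,2,5](3) P2=[1,5,5,4,3,4](1)
Move 6: P2 pit5 -> P1=[1,5,1,1,2,5](3) P2=[1,5,5,4,3,0](2)
Move 7: P1 pit1 -> P1=[1,0,2,2,3,6](4) P2=[1,5,5,4,3,0](2)
Move 8: P2 pit0 -> P1=[1,0,2,2,3,6](4) P2=[0,6,5,4,3,0](2)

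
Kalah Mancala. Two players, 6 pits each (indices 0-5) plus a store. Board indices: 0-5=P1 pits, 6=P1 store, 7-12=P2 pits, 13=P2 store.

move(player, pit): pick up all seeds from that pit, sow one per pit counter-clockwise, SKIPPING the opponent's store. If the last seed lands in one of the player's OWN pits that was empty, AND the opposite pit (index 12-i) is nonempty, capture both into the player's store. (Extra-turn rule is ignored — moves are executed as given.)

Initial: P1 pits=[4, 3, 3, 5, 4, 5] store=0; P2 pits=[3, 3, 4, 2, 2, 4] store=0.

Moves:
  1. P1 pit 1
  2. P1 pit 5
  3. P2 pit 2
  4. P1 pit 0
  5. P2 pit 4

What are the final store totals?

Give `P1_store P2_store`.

Answer: 6 2

Derivation:
Move 1: P1 pit1 -> P1=[4,0,4,6,5,5](0) P2=[3,3,4,2,2,4](0)
Move 2: P1 pit5 -> P1=[4,0,4,6,5,0](1) P2=[4,4,5,3,2,4](0)
Move 3: P2 pit2 -> P1=[5,0,4,6,5,0](1) P2=[4,4,0,4,3,5](1)
Move 4: P1 pit0 -> P1=[0,1,5,7,6,0](6) P2=[0,4,0,4,3,5](1)
Move 5: P2 pit4 -> P1=[1,1,5,7,6,0](6) P2=[0,4,0,4,0,6](2)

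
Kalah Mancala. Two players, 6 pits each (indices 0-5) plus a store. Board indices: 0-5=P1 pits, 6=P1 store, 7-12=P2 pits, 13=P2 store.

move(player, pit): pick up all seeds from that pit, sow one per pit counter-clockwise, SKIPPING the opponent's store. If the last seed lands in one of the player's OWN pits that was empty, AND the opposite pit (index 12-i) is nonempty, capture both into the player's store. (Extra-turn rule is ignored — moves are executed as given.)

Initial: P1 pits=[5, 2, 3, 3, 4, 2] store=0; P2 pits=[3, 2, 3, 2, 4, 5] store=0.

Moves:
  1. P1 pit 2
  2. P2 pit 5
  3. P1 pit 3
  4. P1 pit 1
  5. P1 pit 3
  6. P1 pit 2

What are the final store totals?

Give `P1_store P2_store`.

Answer: 1 1

Derivation:
Move 1: P1 pit2 -> P1=[5,2,0,4,5,3](0) P2=[3,2,3,2,4,5](0)
Move 2: P2 pit5 -> P1=[6,3,1,5,5,3](0) P2=[3,2,3,2,4,0](1)
Move 3: P1 pit3 -> P1=[6,3,1,0,6,4](1) P2=[4,3,3,2,4,0](1)
Move 4: P1 pit1 -> P1=[6,0,2,1,7,4](1) P2=[4,3,3,2,4,0](1)
Move 5: P1 pit3 -> P1=[6,0,2,0,8,4](1) P2=[4,3,3,2,4,0](1)
Move 6: P1 pit2 -> P1=[6,0,0,1,9,4](1) P2=[4,3,3,2,4,0](1)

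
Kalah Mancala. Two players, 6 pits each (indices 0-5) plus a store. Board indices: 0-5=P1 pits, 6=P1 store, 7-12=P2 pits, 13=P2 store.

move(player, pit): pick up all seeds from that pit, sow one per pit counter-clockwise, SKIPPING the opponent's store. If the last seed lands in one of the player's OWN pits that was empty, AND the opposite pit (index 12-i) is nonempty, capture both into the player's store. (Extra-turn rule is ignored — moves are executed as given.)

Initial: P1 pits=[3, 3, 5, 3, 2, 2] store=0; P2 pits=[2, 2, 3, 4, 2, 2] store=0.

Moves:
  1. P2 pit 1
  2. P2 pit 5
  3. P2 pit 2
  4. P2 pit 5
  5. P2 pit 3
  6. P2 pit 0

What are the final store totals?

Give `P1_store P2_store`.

Answer: 0 8

Derivation:
Move 1: P2 pit1 -> P1=[3,3,5,3,2,2](0) P2=[2,0,4,5,2,2](0)
Move 2: P2 pit5 -> P1=[4,3,5,3,2,2](0) P2=[2,0,4,5,2,0](1)
Move 3: P2 pit2 -> P1=[4,3,5,3,2,2](0) P2=[2,0,0,6,3,1](2)
Move 4: P2 pit5 -> P1=[4,3,5,3,2,2](0) P2=[2,0,0,6,3,0](3)
Move 5: P2 pit3 -> P1=[5,4,6,3,2,2](0) P2=[2,0,0,0,4,1](4)
Move 6: P2 pit0 -> P1=[5,4,6,0,2,2](0) P2=[0,1,0,0,4,1](8)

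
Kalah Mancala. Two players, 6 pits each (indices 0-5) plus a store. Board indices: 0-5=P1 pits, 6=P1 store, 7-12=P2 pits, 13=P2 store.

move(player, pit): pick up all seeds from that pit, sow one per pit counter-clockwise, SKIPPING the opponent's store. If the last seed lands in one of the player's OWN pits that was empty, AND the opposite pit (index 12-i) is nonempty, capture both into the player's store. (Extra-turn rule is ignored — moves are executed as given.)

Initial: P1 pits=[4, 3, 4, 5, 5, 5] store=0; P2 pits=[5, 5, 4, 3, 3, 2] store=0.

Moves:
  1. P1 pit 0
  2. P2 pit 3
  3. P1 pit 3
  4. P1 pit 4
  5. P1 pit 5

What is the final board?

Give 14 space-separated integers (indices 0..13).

Move 1: P1 pit0 -> P1=[0,4,5,6,6,5](0) P2=[5,5,4,3,3,2](0)
Move 2: P2 pit3 -> P1=[0,4,5,6,6,5](0) P2=[5,5,4,0,4,3](1)
Move 3: P1 pit3 -> P1=[0,4,5,0,7,6](1) P2=[6,6,5,0,4,3](1)
Move 4: P1 pit4 -> P1=[0,4,5,0,0,7](2) P2=[7,7,6,1,5,3](1)
Move 5: P1 pit5 -> P1=[0,4,5,0,0,0](3) P2=[8,8,7,2,6,4](1)

Answer: 0 4 5 0 0 0 3 8 8 7 2 6 4 1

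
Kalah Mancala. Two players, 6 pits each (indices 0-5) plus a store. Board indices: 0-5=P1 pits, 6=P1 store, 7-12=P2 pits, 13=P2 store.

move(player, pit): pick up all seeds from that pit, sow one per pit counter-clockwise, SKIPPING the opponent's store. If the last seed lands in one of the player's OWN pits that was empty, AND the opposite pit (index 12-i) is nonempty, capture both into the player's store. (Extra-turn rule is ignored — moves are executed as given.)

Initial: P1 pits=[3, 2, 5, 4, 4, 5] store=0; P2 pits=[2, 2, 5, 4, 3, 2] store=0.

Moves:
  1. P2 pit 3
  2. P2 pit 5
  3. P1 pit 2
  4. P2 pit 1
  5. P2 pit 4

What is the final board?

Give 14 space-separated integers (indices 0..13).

Answer: 6 4 0 5 5 6 1 3 0 6 1 0 1 3

Derivation:
Move 1: P2 pit3 -> P1=[4,2,5,4,4,5](0) P2=[2,2,5,0,4,3](1)
Move 2: P2 pit5 -> P1=[5,3,5,4,4,5](0) P2=[2,2,5,0,4,0](2)
Move 3: P1 pit2 -> P1=[5,3,0,5,5,6](1) P2=[3,2,5,0,4,0](2)
Move 4: P2 pit1 -> P1=[5,3,0,5,5,6](1) P2=[3,0,6,1,4,0](2)
Move 5: P2 pit4 -> P1=[6,4,0,5,5,6](1) P2=[3,0,6,1,0,1](3)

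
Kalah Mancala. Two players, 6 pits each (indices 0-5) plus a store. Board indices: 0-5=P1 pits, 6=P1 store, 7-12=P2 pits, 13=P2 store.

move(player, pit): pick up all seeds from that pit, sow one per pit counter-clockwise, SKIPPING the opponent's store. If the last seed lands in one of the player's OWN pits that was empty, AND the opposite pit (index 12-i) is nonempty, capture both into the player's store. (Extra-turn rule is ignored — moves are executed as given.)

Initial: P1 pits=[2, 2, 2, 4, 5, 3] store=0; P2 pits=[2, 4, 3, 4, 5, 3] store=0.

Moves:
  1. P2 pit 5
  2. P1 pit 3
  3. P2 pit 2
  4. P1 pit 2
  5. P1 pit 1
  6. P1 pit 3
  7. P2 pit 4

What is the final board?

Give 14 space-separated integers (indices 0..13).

Move 1: P2 pit5 -> P1=[3,3,2,4,5,3](0) P2=[2,4,3,4,5,0](1)
Move 2: P1 pit3 -> P1=[3,3,2,0,6,4](1) P2=[3,4,3,4,5,0](1)
Move 3: P2 pit2 -> P1=[0,3,2,0,6,4](1) P2=[3,4,0,5,6,0](5)
Move 4: P1 pit2 -> P1=[0,3,0,1,7,4](1) P2=[3,4,0,5,6,0](5)
Move 5: P1 pit1 -> P1=[0,0,1,2,8,4](1) P2=[3,4,0,5,6,0](5)
Move 6: P1 pit3 -> P1=[0,0,1,0,9,5](1) P2=[3,4,0,5,6,0](5)
Move 7: P2 pit4 -> P1=[1,1,2,1,9,5](1) P2=[3,4,0,5,0,1](6)

Answer: 1 1 2 1 9 5 1 3 4 0 5 0 1 6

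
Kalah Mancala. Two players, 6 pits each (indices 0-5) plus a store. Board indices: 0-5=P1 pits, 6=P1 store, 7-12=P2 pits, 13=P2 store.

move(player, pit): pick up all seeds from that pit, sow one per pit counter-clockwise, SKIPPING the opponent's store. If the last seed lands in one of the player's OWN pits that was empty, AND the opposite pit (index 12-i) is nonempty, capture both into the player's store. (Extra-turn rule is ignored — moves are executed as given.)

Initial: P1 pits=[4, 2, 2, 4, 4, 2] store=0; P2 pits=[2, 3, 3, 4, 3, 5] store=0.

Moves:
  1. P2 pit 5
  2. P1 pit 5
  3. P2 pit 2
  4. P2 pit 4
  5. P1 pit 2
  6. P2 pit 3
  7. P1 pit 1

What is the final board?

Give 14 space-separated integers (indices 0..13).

Move 1: P2 pit5 -> P1=[5,3,3,5,4,2](0) P2=[2,3,3,4,3,0](1)
Move 2: P1 pit5 -> P1=[5,3,3,5,4,0](1) P2=[3,3,3,4,3,0](1)
Move 3: P2 pit2 -> P1=[0,3,3,5,4,0](1) P2=[3,3,0,5,4,0](7)
Move 4: P2 pit4 -> P1=[1,4,3,5,4,0](1) P2=[3,3,0,5,0,1](8)
Move 5: P1 pit2 -> P1=[1,4,0,6,5,0](5) P2=[0,3,0,5,0,1](8)
Move 6: P2 pit3 -> P1=[2,5,0,6,5,0](5) P2=[0,3,0,0,1,2](9)
Move 7: P1 pit1 -> P1=[2,0,1,7,6,1](6) P2=[0,3,0,0,1,2](9)

Answer: 2 0 1 7 6 1 6 0 3 0 0 1 2 9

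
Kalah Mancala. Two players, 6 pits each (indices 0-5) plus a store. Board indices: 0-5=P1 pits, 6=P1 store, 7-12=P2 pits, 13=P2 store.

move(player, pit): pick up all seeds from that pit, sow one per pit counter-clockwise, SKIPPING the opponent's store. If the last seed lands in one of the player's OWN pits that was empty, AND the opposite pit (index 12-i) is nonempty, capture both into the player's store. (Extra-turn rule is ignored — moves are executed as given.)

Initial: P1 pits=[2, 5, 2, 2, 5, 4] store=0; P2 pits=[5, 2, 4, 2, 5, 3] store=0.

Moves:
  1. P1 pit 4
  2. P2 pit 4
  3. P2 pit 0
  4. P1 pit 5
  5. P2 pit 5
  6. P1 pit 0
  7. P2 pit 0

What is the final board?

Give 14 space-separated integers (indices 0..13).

Move 1: P1 pit4 -> P1=[2,5,2,2,0,5](1) P2=[6,3,5,2,5,3](0)
Move 2: P2 pit4 -> P1=[3,6,3,2,0,5](1) P2=[6,3,5,2,0,4](1)
Move 3: P2 pit0 -> P1=[3,6,3,2,0,5](1) P2=[0,4,6,3,1,5](2)
Move 4: P1 pit5 -> P1=[3,6,3,2,0,0](2) P2=[1,5,7,4,1,5](2)
Move 5: P2 pit5 -> P1=[4,7,4,3,0,0](2) P2=[1,5,7,4,1,0](3)
Move 6: P1 pit0 -> P1=[0,8,5,4,0,0](8) P2=[1,0,7,4,1,0](3)
Move 7: P2 pit0 -> P1=[0,8,5,4,0,0](8) P2=[0,1,7,4,1,0](3)

Answer: 0 8 5 4 0 0 8 0 1 7 4 1 0 3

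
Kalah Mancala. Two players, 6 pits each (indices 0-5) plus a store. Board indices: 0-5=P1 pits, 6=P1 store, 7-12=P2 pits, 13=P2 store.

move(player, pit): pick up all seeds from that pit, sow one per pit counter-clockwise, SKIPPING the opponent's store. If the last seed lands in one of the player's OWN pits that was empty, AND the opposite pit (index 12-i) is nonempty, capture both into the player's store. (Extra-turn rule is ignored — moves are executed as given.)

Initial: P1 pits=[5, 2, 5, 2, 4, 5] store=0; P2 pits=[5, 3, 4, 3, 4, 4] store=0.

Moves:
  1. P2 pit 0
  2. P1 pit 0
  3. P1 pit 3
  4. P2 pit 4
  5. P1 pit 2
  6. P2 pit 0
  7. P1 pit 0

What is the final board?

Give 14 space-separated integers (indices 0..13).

Answer: 0 5 0 1 7 8 2 0 6 6 4 0 6 1

Derivation:
Move 1: P2 pit0 -> P1=[5,2,5,2,4,5](0) P2=[0,4,5,4,5,5](0)
Move 2: P1 pit0 -> P1=[0,3,6,3,5,6](0) P2=[0,4,5,4,5,5](0)
Move 3: P1 pit3 -> P1=[0,3,6,0,6,7](1) P2=[0,4,5,4,5,5](0)
Move 4: P2 pit4 -> P1=[1,4,7,0,6,7](1) P2=[0,4,5,4,0,6](1)
Move 5: P1 pit2 -> P1=[1,4,0,1,7,8](2) P2=[1,5,6,4,0,6](1)
Move 6: P2 pit0 -> P1=[1,4,0,1,7,8](2) P2=[0,6,6,4,0,6](1)
Move 7: P1 pit0 -> P1=[0,5,0,1,7,8](2) P2=[0,6,6,4,0,6](1)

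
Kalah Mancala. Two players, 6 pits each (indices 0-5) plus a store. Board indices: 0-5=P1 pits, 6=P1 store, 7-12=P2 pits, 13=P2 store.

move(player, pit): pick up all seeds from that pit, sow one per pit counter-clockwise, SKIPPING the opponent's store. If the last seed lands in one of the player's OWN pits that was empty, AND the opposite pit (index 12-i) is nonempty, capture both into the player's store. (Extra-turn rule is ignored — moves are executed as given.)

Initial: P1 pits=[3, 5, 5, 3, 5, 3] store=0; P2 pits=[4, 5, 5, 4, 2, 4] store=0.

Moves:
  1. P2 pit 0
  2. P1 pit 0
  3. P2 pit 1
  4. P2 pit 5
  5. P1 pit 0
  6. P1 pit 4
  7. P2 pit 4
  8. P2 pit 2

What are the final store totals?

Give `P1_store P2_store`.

Answer: 1 4

Derivation:
Move 1: P2 pit0 -> P1=[3,5,5,3,5,3](0) P2=[0,6,6,5,3,4](0)
Move 2: P1 pit0 -> P1=[0,6,6,4,5,3](0) P2=[0,6,6,5,3,4](0)
Move 3: P2 pit1 -> P1=[1,6,6,4,5,3](0) P2=[0,0,7,6,4,5](1)
Move 4: P2 pit5 -> P1=[2,7,7,5,5,3](0) P2=[0,0,7,6,4,0](2)
Move 5: P1 pit0 -> P1=[0,8,8,5,5,3](0) P2=[0,0,7,6,4,0](2)
Move 6: P1 pit4 -> P1=[0,8,8,5,0,4](1) P2=[1,1,8,6,4,0](2)
Move 7: P2 pit4 -> P1=[1,9,8,5,0,4](1) P2=[1,1,8,6,0,1](3)
Move 8: P2 pit2 -> P1=[2,10,9,6,0,4](1) P2=[1,1,0,7,1,2](4)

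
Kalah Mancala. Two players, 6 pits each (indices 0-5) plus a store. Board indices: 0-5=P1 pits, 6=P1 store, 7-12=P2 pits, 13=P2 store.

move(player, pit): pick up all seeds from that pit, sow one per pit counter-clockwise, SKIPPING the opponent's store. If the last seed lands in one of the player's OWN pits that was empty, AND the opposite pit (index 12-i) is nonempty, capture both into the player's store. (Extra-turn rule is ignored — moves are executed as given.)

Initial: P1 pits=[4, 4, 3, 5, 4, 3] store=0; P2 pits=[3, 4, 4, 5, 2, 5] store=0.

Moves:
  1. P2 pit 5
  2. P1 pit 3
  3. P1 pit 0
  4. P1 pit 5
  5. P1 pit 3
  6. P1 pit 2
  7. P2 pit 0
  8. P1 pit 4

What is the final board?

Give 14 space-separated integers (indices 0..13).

Move 1: P2 pit5 -> P1=[5,5,4,6,4,3](0) P2=[3,4,4,5,2,0](1)
Move 2: P1 pit3 -> P1=[5,5,4,0,5,4](1) P2=[4,5,5,5,2,0](1)
Move 3: P1 pit0 -> P1=[0,6,5,1,6,5](1) P2=[4,5,5,5,2,0](1)
Move 4: P1 pit5 -> P1=[0,6,5,1,6,0](2) P2=[5,6,6,6,2,0](1)
Move 5: P1 pit3 -> P1=[0,6,5,0,7,0](2) P2=[5,6,6,6,2,0](1)
Move 6: P1 pit2 -> P1=[0,6,0,1,8,1](3) P2=[6,6,6,6,2,0](1)
Move 7: P2 pit0 -> P1=[0,6,0,1,8,1](3) P2=[0,7,7,7,3,1](2)
Move 8: P1 pit4 -> P1=[0,6,0,1,0,2](4) P2=[1,8,8,8,4,2](2)

Answer: 0 6 0 1 0 2 4 1 8 8 8 4 2 2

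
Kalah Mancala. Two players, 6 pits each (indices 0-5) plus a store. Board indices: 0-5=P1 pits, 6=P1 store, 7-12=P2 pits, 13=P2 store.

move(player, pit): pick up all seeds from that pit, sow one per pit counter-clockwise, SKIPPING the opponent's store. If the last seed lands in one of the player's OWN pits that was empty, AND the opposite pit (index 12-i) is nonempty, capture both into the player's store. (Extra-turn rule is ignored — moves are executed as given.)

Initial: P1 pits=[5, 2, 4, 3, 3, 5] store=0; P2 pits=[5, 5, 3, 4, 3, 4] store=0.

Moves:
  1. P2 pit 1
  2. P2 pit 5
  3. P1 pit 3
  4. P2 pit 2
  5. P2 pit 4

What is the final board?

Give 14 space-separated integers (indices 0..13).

Answer: 7 4 6 0 4 6 1 6 0 0 6 0 2 4

Derivation:
Move 1: P2 pit1 -> P1=[5,2,4,3,3,5](0) P2=[5,0,4,5,4,5](1)
Move 2: P2 pit5 -> P1=[6,3,5,4,3,5](0) P2=[5,0,4,5,4,0](2)
Move 3: P1 pit3 -> P1=[6,3,5,0,4,6](1) P2=[6,0,4,5,4,0](2)
Move 4: P2 pit2 -> P1=[6,3,5,0,4,6](1) P2=[6,0,0,6,5,1](3)
Move 5: P2 pit4 -> P1=[7,4,6,0,4,6](1) P2=[6,0,0,6,0,2](4)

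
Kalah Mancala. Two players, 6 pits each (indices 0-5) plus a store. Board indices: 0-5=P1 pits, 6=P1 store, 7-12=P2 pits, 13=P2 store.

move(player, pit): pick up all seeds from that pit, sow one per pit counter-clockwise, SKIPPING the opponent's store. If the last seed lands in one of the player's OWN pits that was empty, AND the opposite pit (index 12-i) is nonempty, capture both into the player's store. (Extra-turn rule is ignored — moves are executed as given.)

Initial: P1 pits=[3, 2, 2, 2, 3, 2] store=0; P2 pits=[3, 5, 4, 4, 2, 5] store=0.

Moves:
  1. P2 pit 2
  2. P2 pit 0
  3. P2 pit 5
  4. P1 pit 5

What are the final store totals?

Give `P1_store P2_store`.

Move 1: P2 pit2 -> P1=[3,2,2,2,3,2](0) P2=[3,5,0,5,3,6](1)
Move 2: P2 pit0 -> P1=[3,2,2,2,3,2](0) P2=[0,6,1,6,3,6](1)
Move 3: P2 pit5 -> P1=[4,3,3,3,4,2](0) P2=[0,6,1,6,3,0](2)
Move 4: P1 pit5 -> P1=[4,3,3,3,4,0](1) P2=[1,6,1,6,3,0](2)

Answer: 1 2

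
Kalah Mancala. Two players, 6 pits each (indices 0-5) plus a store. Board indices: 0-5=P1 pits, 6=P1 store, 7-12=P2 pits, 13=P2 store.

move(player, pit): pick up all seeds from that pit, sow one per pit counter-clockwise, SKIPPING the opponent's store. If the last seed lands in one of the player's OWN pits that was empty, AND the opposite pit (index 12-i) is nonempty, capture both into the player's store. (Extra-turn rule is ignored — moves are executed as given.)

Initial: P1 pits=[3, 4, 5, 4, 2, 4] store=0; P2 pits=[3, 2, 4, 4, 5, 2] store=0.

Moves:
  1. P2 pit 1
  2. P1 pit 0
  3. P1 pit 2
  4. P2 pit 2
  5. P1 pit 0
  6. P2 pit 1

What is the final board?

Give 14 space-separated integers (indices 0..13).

Move 1: P2 pit1 -> P1=[3,4,5,4,2,4](0) P2=[3,0,5,5,5,2](0)
Move 2: P1 pit0 -> P1=[0,5,6,5,2,4](0) P2=[3,0,5,5,5,2](0)
Move 3: P1 pit2 -> P1=[0,5,0,6,3,5](1) P2=[4,1,5,5,5,2](0)
Move 4: P2 pit2 -> P1=[1,5,0,6,3,5](1) P2=[4,1,0,6,6,3](1)
Move 5: P1 pit0 -> P1=[0,6,0,6,3,5](1) P2=[4,1,0,6,6,3](1)
Move 6: P2 pit1 -> P1=[0,6,0,0,3,5](1) P2=[4,0,0,6,6,3](8)

Answer: 0 6 0 0 3 5 1 4 0 0 6 6 3 8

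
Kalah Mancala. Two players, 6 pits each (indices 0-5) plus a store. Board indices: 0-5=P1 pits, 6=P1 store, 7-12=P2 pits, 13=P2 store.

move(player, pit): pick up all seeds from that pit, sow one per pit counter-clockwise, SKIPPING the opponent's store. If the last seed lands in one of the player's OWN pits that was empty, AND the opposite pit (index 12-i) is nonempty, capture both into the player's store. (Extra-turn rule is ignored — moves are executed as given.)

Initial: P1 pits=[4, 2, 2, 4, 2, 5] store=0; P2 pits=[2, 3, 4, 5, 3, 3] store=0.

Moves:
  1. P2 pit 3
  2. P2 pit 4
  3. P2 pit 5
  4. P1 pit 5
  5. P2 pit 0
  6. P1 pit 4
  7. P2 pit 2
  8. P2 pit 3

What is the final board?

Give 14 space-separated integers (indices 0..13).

Answer: 8 6 3 5 0 1 2 0 5 0 0 2 2 5

Derivation:
Move 1: P2 pit3 -> P1=[5,3,2,4,2,5](0) P2=[2,3,4,0,4,4](1)
Move 2: P2 pit4 -> P1=[6,4,2,4,2,5](0) P2=[2,3,4,0,0,5](2)
Move 3: P2 pit5 -> P1=[7,5,3,5,2,5](0) P2=[2,3,4,0,0,0](3)
Move 4: P1 pit5 -> P1=[7,5,3,5,2,0](1) P2=[3,4,5,1,0,0](3)
Move 5: P2 pit0 -> P1=[7,5,3,5,2,0](1) P2=[0,5,6,2,0,0](3)
Move 6: P1 pit4 -> P1=[7,5,3,5,0,1](2) P2=[0,5,6,2,0,0](3)
Move 7: P2 pit2 -> P1=[8,6,3,5,0,1](2) P2=[0,5,0,3,1,1](4)
Move 8: P2 pit3 -> P1=[8,6,3,5,0,1](2) P2=[0,5,0,0,2,2](5)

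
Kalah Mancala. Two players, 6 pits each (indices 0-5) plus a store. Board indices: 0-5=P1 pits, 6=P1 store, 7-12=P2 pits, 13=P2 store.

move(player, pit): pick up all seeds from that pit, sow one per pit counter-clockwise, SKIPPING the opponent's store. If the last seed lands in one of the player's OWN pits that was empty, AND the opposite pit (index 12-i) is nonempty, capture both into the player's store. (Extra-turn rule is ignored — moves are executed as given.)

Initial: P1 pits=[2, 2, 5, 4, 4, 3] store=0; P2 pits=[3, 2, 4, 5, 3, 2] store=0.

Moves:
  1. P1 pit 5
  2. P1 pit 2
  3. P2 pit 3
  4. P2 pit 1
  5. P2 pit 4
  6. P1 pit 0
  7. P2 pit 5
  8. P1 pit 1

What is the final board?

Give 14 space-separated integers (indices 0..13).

Answer: 1 0 4 7 7 2 3 6 0 5 1 0 0 3

Derivation:
Move 1: P1 pit5 -> P1=[2,2,5,4,4,0](1) P2=[4,3,4,5,3,2](0)
Move 2: P1 pit2 -> P1=[2,2,0,5,5,1](2) P2=[5,3,4,5,3,2](0)
Move 3: P2 pit3 -> P1=[3,3,0,5,5,1](2) P2=[5,3,4,0,4,3](1)
Move 4: P2 pit1 -> P1=[3,3,0,5,5,1](2) P2=[5,0,5,1,5,3](1)
Move 5: P2 pit4 -> P1=[4,4,1,5,5,1](2) P2=[5,0,5,1,0,4](2)
Move 6: P1 pit0 -> P1=[0,5,2,6,6,1](2) P2=[5,0,5,1,0,4](2)
Move 7: P2 pit5 -> P1=[1,6,3,6,6,1](2) P2=[5,0,5,1,0,0](3)
Move 8: P1 pit1 -> P1=[1,0,4,7,7,2](3) P2=[6,0,5,1,0,0](3)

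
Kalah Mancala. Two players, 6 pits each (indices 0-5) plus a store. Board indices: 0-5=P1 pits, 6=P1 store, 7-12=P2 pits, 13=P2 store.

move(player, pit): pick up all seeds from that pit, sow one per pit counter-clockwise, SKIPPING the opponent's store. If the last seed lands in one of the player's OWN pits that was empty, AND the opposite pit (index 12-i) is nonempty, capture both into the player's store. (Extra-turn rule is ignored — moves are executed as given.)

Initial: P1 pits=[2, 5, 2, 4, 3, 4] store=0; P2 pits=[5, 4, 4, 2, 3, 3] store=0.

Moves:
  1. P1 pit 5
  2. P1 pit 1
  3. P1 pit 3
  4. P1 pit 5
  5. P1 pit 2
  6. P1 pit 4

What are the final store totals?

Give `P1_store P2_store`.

Move 1: P1 pit5 -> P1=[2,5,2,4,3,0](1) P2=[6,5,5,2,3,3](0)
Move 2: P1 pit1 -> P1=[2,0,3,5,4,1](2) P2=[6,5,5,2,3,3](0)
Move 3: P1 pit3 -> P1=[2,0,3,0,5,2](3) P2=[7,6,5,2,3,3](0)
Move 4: P1 pit5 -> P1=[2,0,3,0,5,0](4) P2=[8,6,5,2,3,3](0)
Move 5: P1 pit2 -> P1=[2,0,0,1,6,0](13) P2=[0,6,5,2,3,3](0)
Move 6: P1 pit4 -> P1=[2,0,0,1,0,1](14) P2=[1,7,6,3,3,3](0)

Answer: 14 0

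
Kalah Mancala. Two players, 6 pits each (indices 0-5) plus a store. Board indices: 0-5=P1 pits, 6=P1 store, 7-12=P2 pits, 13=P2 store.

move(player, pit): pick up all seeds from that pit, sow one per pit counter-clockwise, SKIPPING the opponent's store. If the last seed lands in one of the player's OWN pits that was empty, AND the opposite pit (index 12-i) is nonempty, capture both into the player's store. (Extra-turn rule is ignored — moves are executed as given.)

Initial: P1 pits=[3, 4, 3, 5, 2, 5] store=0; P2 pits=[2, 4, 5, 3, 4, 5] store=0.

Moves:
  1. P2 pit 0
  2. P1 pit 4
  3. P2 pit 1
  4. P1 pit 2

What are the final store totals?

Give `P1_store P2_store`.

Answer: 1 1

Derivation:
Move 1: P2 pit0 -> P1=[3,4,3,5,2,5](0) P2=[0,5,6,3,4,5](0)
Move 2: P1 pit4 -> P1=[3,4,3,5,0,6](1) P2=[0,5,6,3,4,5](0)
Move 3: P2 pit1 -> P1=[3,4,3,5,0,6](1) P2=[0,0,7,4,5,6](1)
Move 4: P1 pit2 -> P1=[3,4,0,6,1,7](1) P2=[0,0,7,4,5,6](1)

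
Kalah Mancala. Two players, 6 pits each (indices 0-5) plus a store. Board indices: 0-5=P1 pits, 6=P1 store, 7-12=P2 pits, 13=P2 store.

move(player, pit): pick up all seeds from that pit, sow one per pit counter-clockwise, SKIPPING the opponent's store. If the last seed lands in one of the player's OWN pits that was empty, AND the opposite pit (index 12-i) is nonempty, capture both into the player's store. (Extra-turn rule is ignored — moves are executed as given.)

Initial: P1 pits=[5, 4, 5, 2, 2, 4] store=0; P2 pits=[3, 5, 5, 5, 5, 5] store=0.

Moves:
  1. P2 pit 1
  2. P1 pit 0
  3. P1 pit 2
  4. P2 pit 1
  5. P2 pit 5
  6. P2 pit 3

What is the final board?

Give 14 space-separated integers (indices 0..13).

Move 1: P2 pit1 -> P1=[5,4,5,2,2,4](0) P2=[3,0,6,6,6,6](1)
Move 2: P1 pit0 -> P1=[0,5,6,3,3,5](0) P2=[3,0,6,6,6,6](1)
Move 3: P1 pit2 -> P1=[0,5,0,4,4,6](1) P2=[4,1,6,6,6,6](1)
Move 4: P2 pit1 -> P1=[0,5,0,4,4,6](1) P2=[4,0,7,6,6,6](1)
Move 5: P2 pit5 -> P1=[1,6,1,5,5,6](1) P2=[4,0,7,6,6,0](2)
Move 6: P2 pit3 -> P1=[2,7,2,5,5,6](1) P2=[4,0,7,0,7,1](3)

Answer: 2 7 2 5 5 6 1 4 0 7 0 7 1 3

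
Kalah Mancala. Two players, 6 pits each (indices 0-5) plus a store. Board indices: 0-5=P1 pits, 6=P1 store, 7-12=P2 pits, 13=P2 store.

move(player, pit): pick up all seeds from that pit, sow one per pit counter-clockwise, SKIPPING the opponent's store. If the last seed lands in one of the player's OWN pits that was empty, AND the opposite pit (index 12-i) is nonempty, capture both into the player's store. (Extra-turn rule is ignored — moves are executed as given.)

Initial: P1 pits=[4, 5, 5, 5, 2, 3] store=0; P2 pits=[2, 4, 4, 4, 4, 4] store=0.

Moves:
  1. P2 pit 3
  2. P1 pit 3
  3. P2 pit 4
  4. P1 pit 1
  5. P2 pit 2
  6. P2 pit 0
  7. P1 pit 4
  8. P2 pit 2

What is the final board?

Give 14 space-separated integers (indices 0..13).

Move 1: P2 pit3 -> P1=[5,5,5,5,2,3](0) P2=[2,4,4,0,5,5](1)
Move 2: P1 pit3 -> P1=[5,5,5,0,3,4](1) P2=[3,5,4,0,5,5](1)
Move 3: P2 pit4 -> P1=[6,6,6,0,3,4](1) P2=[3,5,4,0,0,6](2)
Move 4: P1 pit1 -> P1=[6,0,7,1,4,5](2) P2=[4,5,4,0,0,6](2)
Move 5: P2 pit2 -> P1=[6,0,7,1,4,5](2) P2=[4,5,0,1,1,7](3)
Move 6: P2 pit0 -> P1=[6,0,7,1,4,5](2) P2=[0,6,1,2,2,7](3)
Move 7: P1 pit4 -> P1=[6,0,7,1,0,6](3) P2=[1,7,1,2,2,7](3)
Move 8: P2 pit2 -> P1=[6,0,7,1,0,6](3) P2=[1,7,0,3,2,7](3)

Answer: 6 0 7 1 0 6 3 1 7 0 3 2 7 3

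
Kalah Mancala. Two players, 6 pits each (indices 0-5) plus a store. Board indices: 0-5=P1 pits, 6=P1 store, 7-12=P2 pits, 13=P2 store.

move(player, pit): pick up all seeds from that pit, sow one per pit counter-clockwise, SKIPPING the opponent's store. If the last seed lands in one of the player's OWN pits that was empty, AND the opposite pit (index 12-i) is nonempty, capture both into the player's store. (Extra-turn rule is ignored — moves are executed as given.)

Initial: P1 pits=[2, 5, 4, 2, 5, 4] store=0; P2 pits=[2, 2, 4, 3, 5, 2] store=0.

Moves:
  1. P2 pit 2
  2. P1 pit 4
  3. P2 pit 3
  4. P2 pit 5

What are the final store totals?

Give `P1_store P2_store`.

Move 1: P2 pit2 -> P1=[2,5,4,2,5,4](0) P2=[2,2,0,4,6,3](1)
Move 2: P1 pit4 -> P1=[2,5,4,2,0,5](1) P2=[3,3,1,4,6,3](1)
Move 3: P2 pit3 -> P1=[3,5,4,2,0,5](1) P2=[3,3,1,0,7,4](2)
Move 4: P2 pit5 -> P1=[4,6,5,2,0,5](1) P2=[3,3,1,0,7,0](3)

Answer: 1 3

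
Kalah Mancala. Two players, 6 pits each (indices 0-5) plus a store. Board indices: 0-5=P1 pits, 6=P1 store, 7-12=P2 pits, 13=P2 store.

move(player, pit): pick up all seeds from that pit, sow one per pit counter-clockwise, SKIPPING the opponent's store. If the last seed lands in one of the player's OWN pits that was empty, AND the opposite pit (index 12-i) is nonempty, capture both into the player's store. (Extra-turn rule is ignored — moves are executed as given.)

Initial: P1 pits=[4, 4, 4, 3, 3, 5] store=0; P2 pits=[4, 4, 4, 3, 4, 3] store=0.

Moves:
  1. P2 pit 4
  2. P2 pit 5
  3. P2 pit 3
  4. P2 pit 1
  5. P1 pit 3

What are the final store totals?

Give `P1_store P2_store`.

Move 1: P2 pit4 -> P1=[5,5,4,3,3,5](0) P2=[4,4,4,3,0,4](1)
Move 2: P2 pit5 -> P1=[6,6,5,3,3,5](0) P2=[4,4,4,3,0,0](2)
Move 3: P2 pit3 -> P1=[6,6,5,3,3,5](0) P2=[4,4,4,0,1,1](3)
Move 4: P2 pit1 -> P1=[6,6,5,3,3,5](0) P2=[4,0,5,1,2,2](3)
Move 5: P1 pit3 -> P1=[6,6,5,0,4,6](1) P2=[4,0,5,1,2,2](3)

Answer: 1 3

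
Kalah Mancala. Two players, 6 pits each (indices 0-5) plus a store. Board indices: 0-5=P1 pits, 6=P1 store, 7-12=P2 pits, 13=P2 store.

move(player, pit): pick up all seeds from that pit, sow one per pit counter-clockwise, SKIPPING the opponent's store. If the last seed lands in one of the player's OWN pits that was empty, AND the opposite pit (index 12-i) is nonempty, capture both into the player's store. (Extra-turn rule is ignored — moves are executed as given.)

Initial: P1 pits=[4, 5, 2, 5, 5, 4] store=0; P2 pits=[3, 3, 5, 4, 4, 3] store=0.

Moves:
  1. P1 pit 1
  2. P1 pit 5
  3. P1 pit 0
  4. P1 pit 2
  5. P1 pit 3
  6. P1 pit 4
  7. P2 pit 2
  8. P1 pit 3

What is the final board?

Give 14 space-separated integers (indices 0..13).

Move 1: P1 pit1 -> P1=[4,0,3,6,6,5](1) P2=[3,3,5,4,4,3](0)
Move 2: P1 pit5 -> P1=[4,0,3,6,6,0](2) P2=[4,4,6,5,4,3](0)
Move 3: P1 pit0 -> P1=[0,1,4,7,7,0](2) P2=[4,4,6,5,4,3](0)
Move 4: P1 pit2 -> P1=[0,1,0,8,8,1](3) P2=[4,4,6,5,4,3](0)
Move 5: P1 pit3 -> P1=[0,1,0,0,9,2](4) P2=[5,5,7,6,5,3](0)
Move 6: P1 pit4 -> P1=[0,1,0,0,0,3](10) P2=[6,6,8,7,6,0](0)
Move 7: P2 pit2 -> P1=[1,2,1,1,0,3](10) P2=[6,6,0,8,7,1](1)
Move 8: P1 pit3 -> P1=[1,2,1,0,0,3](17) P2=[6,0,0,8,7,1](1)

Answer: 1 2 1 0 0 3 17 6 0 0 8 7 1 1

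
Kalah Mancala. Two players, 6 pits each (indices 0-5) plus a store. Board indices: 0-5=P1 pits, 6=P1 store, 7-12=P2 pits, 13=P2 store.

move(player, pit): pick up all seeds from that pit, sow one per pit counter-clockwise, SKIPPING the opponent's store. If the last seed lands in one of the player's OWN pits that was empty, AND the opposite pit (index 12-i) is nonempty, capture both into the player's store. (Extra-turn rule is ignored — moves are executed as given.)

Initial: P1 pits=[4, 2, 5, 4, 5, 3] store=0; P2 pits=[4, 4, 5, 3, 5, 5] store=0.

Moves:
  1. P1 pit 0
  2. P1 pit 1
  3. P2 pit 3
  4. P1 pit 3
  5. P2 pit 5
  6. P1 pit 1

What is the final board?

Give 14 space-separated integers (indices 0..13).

Answer: 1 0 9 1 9 4 1 5 5 6 0 6 0 2

Derivation:
Move 1: P1 pit0 -> P1=[0,3,6,5,6,3](0) P2=[4,4,5,3,5,5](0)
Move 2: P1 pit1 -> P1=[0,0,7,6,7,3](0) P2=[4,4,5,3,5,5](0)
Move 3: P2 pit3 -> P1=[0,0,7,6,7,3](0) P2=[4,4,5,0,6,6](1)
Move 4: P1 pit3 -> P1=[0,0,7,0,8,4](1) P2=[5,5,6,0,6,6](1)
Move 5: P2 pit5 -> P1=[1,1,8,1,9,4](1) P2=[5,5,6,0,6,0](2)
Move 6: P1 pit1 -> P1=[1,0,9,1,9,4](1) P2=[5,5,6,0,6,0](2)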